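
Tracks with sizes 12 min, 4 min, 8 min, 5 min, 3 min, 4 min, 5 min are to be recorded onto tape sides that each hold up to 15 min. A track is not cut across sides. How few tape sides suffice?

Total = 12 + 8 + 5 + 5 + 4 + 4 + 3 = 41 min.
Lower bound: ⌈41/15⌉ = 3 tape sides.
A packing using 3 tape sides:
  side 1: 12 + 3 = 15
  side 2: 8 + 5 = 13
  side 3: 5 + 4 + 4 = 13
This matches the lower bound, so 3 is optimal.

3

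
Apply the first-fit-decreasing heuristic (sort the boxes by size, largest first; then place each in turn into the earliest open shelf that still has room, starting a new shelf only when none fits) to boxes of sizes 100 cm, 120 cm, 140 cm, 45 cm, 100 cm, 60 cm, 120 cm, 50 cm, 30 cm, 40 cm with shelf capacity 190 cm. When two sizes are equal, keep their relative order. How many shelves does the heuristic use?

Sorted descending: 140, 120, 120, 100, 100, 60, 50, 45, 40, 30.
  140 → shelf 1 (new)  [load 140/190]
  120 → shelf 2 (new)  [load 120/190]
  120 → shelf 3 (new)  [load 120/190]
  100 → shelf 4 (new)  [load 100/190]
  100 → shelf 5 (new)  [load 100/190]
  60 → shelf 2  [load 180/190]
  50 → shelf 1  [load 190/190]
  45 → shelf 3  [load 165/190]
  40 → shelf 4  [load 140/190]
  30 → shelf 4  [load 170/190]
5 shelves opened.

5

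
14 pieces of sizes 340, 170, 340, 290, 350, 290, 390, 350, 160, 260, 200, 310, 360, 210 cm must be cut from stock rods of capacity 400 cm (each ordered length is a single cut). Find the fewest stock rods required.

12

Total = 390 + 360 + 350 + 350 + 340 + 340 + 310 + 290 + 290 + 260 + 210 + 200 + 170 + 160 = 4020 cm.
Lower bound: ⌈4020/400⌉ = 11 stock rods.
A packing using 12 stock rods:
  stock rod 1: 390 = 390
  stock rod 2: 360 = 360
  stock rod 3: 350 = 350
  stock rod 4: 350 = 350
  stock rod 5: 340 = 340
  stock rod 6: 340 = 340
  stock rod 7: 310 = 310
  stock rod 8: 290 = 290
  stock rod 9: 290 = 290
  stock rod 10: 260 = 260
  stock rod 11: 210 + 170 = 380
  stock rod 12: 200 + 160 = 360
No arrangement into 11 stock rods stays within capacity, so 12 is optimal.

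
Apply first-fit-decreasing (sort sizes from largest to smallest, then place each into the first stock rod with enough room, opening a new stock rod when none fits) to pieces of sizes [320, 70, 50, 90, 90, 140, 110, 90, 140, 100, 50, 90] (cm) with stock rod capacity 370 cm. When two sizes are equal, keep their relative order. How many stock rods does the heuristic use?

4

Sorted descending: 320, 140, 140, 110, 100, 90, 90, 90, 90, 70, 50, 50.
  320 → stock rod 1 (new)  [load 320/370]
  140 → stock rod 2 (new)  [load 140/370]
  140 → stock rod 2  [load 280/370]
  110 → stock rod 3 (new)  [load 110/370]
  100 → stock rod 3  [load 210/370]
  90 → stock rod 2  [load 370/370]
  90 → stock rod 3  [load 300/370]
  90 → stock rod 4 (new)  [load 90/370]
  90 → stock rod 4  [load 180/370]
  70 → stock rod 3  [load 370/370]
  50 → stock rod 1  [load 370/370]
  50 → stock rod 4  [load 230/370]
4 stock rods opened.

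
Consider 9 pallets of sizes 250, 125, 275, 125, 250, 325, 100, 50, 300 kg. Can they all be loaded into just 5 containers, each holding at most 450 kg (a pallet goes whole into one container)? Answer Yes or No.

A valid assignment using 5 containers:
  container 1: 325 + 125 = 450
  container 2: 300 + 125 = 425
  container 3: 275 + 100 + 50 = 425
  container 4: 250 = 250
  container 5: 250 = 250
Every load is within 450 kg, so 5 containers suffice.

Yes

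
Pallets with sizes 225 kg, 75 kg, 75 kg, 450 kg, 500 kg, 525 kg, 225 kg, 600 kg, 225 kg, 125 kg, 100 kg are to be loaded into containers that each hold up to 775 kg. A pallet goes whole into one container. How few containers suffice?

Total = 600 + 525 + 500 + 450 + 225 + 225 + 225 + 125 + 100 + 75 + 75 = 3125 kg.
Lower bound: ⌈3125/775⌉ = 5 containers.
A packing using 5 containers:
  container 1: 600 + 125 = 725
  container 2: 525 + 225 = 750
  container 3: 500 + 225 = 725
  container 4: 450 + 225 + 100 = 775
  container 5: 75 + 75 = 150
This matches the lower bound, so 5 is optimal.

5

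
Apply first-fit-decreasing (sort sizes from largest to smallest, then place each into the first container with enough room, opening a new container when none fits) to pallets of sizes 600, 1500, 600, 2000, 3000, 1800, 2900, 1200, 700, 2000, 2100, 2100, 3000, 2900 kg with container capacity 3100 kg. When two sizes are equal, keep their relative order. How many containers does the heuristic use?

Sorted descending: 3000, 3000, 2900, 2900, 2100, 2100, 2000, 2000, 1800, 1500, 1200, 700, 600, 600.
  3000 → container 1 (new)  [load 3000/3100]
  3000 → container 2 (new)  [load 3000/3100]
  2900 → container 3 (new)  [load 2900/3100]
  2900 → container 4 (new)  [load 2900/3100]
  2100 → container 5 (new)  [load 2100/3100]
  2100 → container 6 (new)  [load 2100/3100]
  2000 → container 7 (new)  [load 2000/3100]
  2000 → container 8 (new)  [load 2000/3100]
  1800 → container 9 (new)  [load 1800/3100]
  1500 → container 10 (new)  [load 1500/3100]
  1200 → container 9  [load 3000/3100]
  700 → container 5  [load 2800/3100]
  600 → container 6  [load 2700/3100]
  600 → container 7  [load 2600/3100]
10 containers opened.

10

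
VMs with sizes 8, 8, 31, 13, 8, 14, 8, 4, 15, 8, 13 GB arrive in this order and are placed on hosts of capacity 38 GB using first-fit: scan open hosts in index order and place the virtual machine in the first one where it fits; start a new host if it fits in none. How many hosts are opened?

  8 → host 1 (new)  [load 8/38]
  8 → host 1  [load 16/38]
  31 → host 2 (new)  [load 31/38]
  13 → host 1  [load 29/38]
  8 → host 1  [load 37/38]
  14 → host 3 (new)  [load 14/38]
  8 → host 3  [load 22/38]
  4 → host 2  [load 35/38]
  15 → host 3  [load 37/38]
  8 → host 4 (new)  [load 8/38]
  13 → host 4  [load 21/38]
4 hosts opened.

4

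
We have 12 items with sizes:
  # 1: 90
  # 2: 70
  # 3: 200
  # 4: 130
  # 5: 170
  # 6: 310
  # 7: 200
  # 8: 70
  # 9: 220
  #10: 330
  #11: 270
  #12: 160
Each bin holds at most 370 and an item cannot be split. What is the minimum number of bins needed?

Total = 330 + 310 + 270 + 220 + 200 + 200 + 170 + 160 + 130 + 90 + 70 + 70 = 2220.
Lower bound: ⌈2220/370⌉ = 6 bins.
A packing using 7 bins:
  bin 1: 330 = 330
  bin 2: 310 = 310
  bin 3: 270 + 90 = 360
  bin 4: 220 + 130 = 350
  bin 5: 200 + 170 = 370
  bin 6: 200 + 160 = 360
  bin 7: 70 + 70 = 140
No arrangement into 6 bins stays within capacity, so 7 is optimal.

7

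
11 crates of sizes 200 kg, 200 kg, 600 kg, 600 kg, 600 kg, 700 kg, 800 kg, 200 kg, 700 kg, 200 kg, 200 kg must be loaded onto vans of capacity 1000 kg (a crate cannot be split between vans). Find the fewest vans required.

Total = 800 + 700 + 700 + 600 + 600 + 600 + 200 + 200 + 200 + 200 + 200 = 5000 kg.
Lower bound: ⌈5000/1000⌉ = 5 vans.
Also, 6 crates each exceed 500 kg, and no two of those can share a van, so at least 6 vans are needed.
A packing using 6 vans:
  van 1: 800 + 200 = 1000
  van 2: 700 + 200 = 900
  van 3: 700 + 200 = 900
  van 4: 600 + 200 + 200 = 1000
  van 5: 600 = 600
  van 6: 600 = 600
This matches the lower bound, so 6 is optimal.

6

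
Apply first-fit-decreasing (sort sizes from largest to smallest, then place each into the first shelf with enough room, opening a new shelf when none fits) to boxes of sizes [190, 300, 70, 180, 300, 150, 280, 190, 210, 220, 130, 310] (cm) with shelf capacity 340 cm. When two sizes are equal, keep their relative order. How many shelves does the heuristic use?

9

Sorted descending: 310, 300, 300, 280, 220, 210, 190, 190, 180, 150, 130, 70.
  310 → shelf 1 (new)  [load 310/340]
  300 → shelf 2 (new)  [load 300/340]
  300 → shelf 3 (new)  [load 300/340]
  280 → shelf 4 (new)  [load 280/340]
  220 → shelf 5 (new)  [load 220/340]
  210 → shelf 6 (new)  [load 210/340]
  190 → shelf 7 (new)  [load 190/340]
  190 → shelf 8 (new)  [load 190/340]
  180 → shelf 9 (new)  [load 180/340]
  150 → shelf 7  [load 340/340]
  130 → shelf 6  [load 340/340]
  70 → shelf 5  [load 290/340]
9 shelves opened.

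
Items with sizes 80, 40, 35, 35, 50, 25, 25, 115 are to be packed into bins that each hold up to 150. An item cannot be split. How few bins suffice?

Total = 115 + 80 + 50 + 40 + 35 + 35 + 25 + 25 = 405.
Lower bound: ⌈405/150⌉ = 3 bins.
A packing using 3 bins:
  bin 1: 115 + 35 = 150
  bin 2: 80 + 50 = 130
  bin 3: 40 + 35 + 25 + 25 = 125
This matches the lower bound, so 3 is optimal.

3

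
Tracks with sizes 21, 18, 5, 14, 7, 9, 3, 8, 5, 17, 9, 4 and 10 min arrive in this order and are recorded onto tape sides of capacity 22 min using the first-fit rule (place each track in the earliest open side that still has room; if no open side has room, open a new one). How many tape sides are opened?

  21 → side 1 (new)  [load 21/22]
  18 → side 2 (new)  [load 18/22]
  5 → side 3 (new)  [load 5/22]
  14 → side 3  [load 19/22]
  7 → side 4 (new)  [load 7/22]
  9 → side 4  [load 16/22]
  3 → side 2  [load 21/22]
  8 → side 5 (new)  [load 8/22]
  5 → side 4  [load 21/22]
  17 → side 6 (new)  [load 17/22]
  9 → side 5  [load 17/22]
  4 → side 5  [load 21/22]
  10 → side 7 (new)  [load 10/22]
7 tape sides opened.

7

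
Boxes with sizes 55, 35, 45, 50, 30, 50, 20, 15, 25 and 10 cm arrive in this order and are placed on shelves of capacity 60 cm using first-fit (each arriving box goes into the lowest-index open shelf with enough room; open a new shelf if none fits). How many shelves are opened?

  55 → shelf 1 (new)  [load 55/60]
  35 → shelf 2 (new)  [load 35/60]
  45 → shelf 3 (new)  [load 45/60]
  50 → shelf 4 (new)  [load 50/60]
  30 → shelf 5 (new)  [load 30/60]
  50 → shelf 6 (new)  [load 50/60]
  20 → shelf 2  [load 55/60]
  15 → shelf 3  [load 60/60]
  25 → shelf 5  [load 55/60]
  10 → shelf 4  [load 60/60]
6 shelves opened.

6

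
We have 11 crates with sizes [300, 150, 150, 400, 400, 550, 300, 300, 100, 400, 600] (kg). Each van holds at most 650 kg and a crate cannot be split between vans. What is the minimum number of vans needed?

7

Total = 600 + 550 + 400 + 400 + 400 + 300 + 300 + 300 + 150 + 150 + 100 = 3650 kg.
Lower bound: ⌈3650/650⌉ = 6 vans.
A packing using 7 vans:
  van 1: 600 = 600
  van 2: 550 + 100 = 650
  van 3: 400 + 150 = 550
  van 4: 400 + 150 = 550
  van 5: 400 = 400
  van 6: 300 + 300 = 600
  van 7: 300 = 300
No arrangement into 6 vans stays within capacity, so 7 is optimal.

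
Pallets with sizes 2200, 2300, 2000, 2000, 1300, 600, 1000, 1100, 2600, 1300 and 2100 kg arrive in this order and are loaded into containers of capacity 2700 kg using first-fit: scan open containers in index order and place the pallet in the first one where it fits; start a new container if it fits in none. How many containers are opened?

  2200 → container 1 (new)  [load 2200/2700]
  2300 → container 2 (new)  [load 2300/2700]
  2000 → container 3 (new)  [load 2000/2700]
  2000 → container 4 (new)  [load 2000/2700]
  1300 → container 5 (new)  [load 1300/2700]
  600 → container 3  [load 2600/2700]
  1000 → container 5  [load 2300/2700]
  1100 → container 6 (new)  [load 1100/2700]
  2600 → container 7 (new)  [load 2600/2700]
  1300 → container 6  [load 2400/2700]
  2100 → container 8 (new)  [load 2100/2700]
8 containers opened.

8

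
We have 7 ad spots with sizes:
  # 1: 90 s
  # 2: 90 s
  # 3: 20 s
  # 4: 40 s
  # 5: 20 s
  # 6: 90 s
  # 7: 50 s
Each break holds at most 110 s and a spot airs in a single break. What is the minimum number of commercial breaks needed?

Total = 90 + 90 + 90 + 50 + 40 + 20 + 20 = 400 s.
Lower bound: ⌈400/110⌉ = 4 commercial breaks.
A packing using 4 commercial breaks:
  break 1: 90 + 20 = 110
  break 2: 90 + 20 = 110
  break 3: 90 = 90
  break 4: 50 + 40 = 90
This matches the lower bound, so 4 is optimal.

4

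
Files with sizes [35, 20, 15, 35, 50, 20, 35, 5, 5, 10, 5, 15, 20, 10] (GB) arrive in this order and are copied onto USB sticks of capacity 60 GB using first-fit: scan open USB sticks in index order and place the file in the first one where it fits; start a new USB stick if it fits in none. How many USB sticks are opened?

  35 → USB stick 1 (new)  [load 35/60]
  20 → USB stick 1  [load 55/60]
  15 → USB stick 2 (new)  [load 15/60]
  35 → USB stick 2  [load 50/60]
  50 → USB stick 3 (new)  [load 50/60]
  20 → USB stick 4 (new)  [load 20/60]
  35 → USB stick 4  [load 55/60]
  5 → USB stick 1  [load 60/60]
  5 → USB stick 2  [load 55/60]
  10 → USB stick 3  [load 60/60]
  5 → USB stick 2  [load 60/60]
  15 → USB stick 5 (new)  [load 15/60]
  20 → USB stick 5  [load 35/60]
  10 → USB stick 5  [load 45/60]
5 USB sticks opened.

5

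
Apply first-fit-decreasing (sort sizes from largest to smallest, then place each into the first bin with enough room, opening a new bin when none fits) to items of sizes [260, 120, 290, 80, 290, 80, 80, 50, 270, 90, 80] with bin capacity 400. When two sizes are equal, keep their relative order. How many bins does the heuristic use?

Sorted descending: 290, 290, 270, 260, 120, 90, 80, 80, 80, 80, 50.
  290 → bin 1 (new)  [load 290/400]
  290 → bin 2 (new)  [load 290/400]
  270 → bin 3 (new)  [load 270/400]
  260 → bin 4 (new)  [load 260/400]
  120 → bin 3  [load 390/400]
  90 → bin 1  [load 380/400]
  80 → bin 2  [load 370/400]
  80 → bin 4  [load 340/400]
  80 → bin 5 (new)  [load 80/400]
  80 → bin 5  [load 160/400]
  50 → bin 4  [load 390/400]
5 bins opened.

5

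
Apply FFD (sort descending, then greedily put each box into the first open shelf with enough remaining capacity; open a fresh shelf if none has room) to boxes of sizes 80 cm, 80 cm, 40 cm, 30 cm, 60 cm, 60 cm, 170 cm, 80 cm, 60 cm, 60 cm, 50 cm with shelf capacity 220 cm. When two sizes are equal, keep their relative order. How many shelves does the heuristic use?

Sorted descending: 170, 80, 80, 80, 60, 60, 60, 60, 50, 40, 30.
  170 → shelf 1 (new)  [load 170/220]
  80 → shelf 2 (new)  [load 80/220]
  80 → shelf 2  [load 160/220]
  80 → shelf 3 (new)  [load 80/220]
  60 → shelf 2  [load 220/220]
  60 → shelf 3  [load 140/220]
  60 → shelf 3  [load 200/220]
  60 → shelf 4 (new)  [load 60/220]
  50 → shelf 1  [load 220/220]
  40 → shelf 4  [load 100/220]
  30 → shelf 4  [load 130/220]
4 shelves opened.

4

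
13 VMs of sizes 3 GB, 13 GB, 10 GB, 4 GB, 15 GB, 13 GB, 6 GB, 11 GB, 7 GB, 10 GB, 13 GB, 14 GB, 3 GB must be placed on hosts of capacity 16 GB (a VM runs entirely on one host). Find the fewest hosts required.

Total = 15 + 14 + 13 + 13 + 13 + 11 + 10 + 10 + 7 + 6 + 4 + 3 + 3 = 122 GB.
Lower bound: ⌈122/16⌉ = 8 hosts.
A packing using 9 hosts:
  host 1: 15 = 15
  host 2: 14 = 14
  host 3: 13 + 3 = 16
  host 4: 13 + 3 = 16
  host 5: 13 = 13
  host 6: 11 + 4 = 15
  host 7: 10 + 6 = 16
  host 8: 10 = 10
  host 9: 7 = 7
No arrangement into 8 hosts stays within capacity, so 9 is optimal.

9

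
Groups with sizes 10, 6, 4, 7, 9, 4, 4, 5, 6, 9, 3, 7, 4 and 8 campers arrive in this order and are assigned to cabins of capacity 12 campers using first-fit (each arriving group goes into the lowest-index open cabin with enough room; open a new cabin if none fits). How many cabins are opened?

9

  10 → cabin 1 (new)  [load 10/12]
  6 → cabin 2 (new)  [load 6/12]
  4 → cabin 2  [load 10/12]
  7 → cabin 3 (new)  [load 7/12]
  9 → cabin 4 (new)  [load 9/12]
  4 → cabin 3  [load 11/12]
  4 → cabin 5 (new)  [load 4/12]
  5 → cabin 5  [load 9/12]
  6 → cabin 6 (new)  [load 6/12]
  9 → cabin 7 (new)  [load 9/12]
  3 → cabin 4  [load 12/12]
  7 → cabin 8 (new)  [load 7/12]
  4 → cabin 6  [load 10/12]
  8 → cabin 9 (new)  [load 8/12]
9 cabins opened.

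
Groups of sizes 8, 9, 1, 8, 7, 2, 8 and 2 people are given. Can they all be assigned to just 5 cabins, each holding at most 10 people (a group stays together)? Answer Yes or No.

Yes

A valid assignment using 5 cabins:
  cabin 1: 9 + 1 = 10
  cabin 2: 8 + 2 = 10
  cabin 3: 8 + 2 = 10
  cabin 4: 8 = 8
  cabin 5: 7 = 7
Every load is within 10 people, so 5 cabins suffice.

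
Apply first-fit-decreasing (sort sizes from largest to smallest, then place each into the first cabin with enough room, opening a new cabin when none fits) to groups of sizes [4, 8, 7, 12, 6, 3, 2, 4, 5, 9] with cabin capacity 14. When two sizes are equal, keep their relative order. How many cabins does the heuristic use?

5

Sorted descending: 12, 9, 8, 7, 6, 5, 4, 4, 3, 2.
  12 → cabin 1 (new)  [load 12/14]
  9 → cabin 2 (new)  [load 9/14]
  8 → cabin 3 (new)  [load 8/14]
  7 → cabin 4 (new)  [load 7/14]
  6 → cabin 3  [load 14/14]
  5 → cabin 2  [load 14/14]
  4 → cabin 4  [load 11/14]
  4 → cabin 5 (new)  [load 4/14]
  3 → cabin 4  [load 14/14]
  2 → cabin 1  [load 14/14]
5 cabins opened.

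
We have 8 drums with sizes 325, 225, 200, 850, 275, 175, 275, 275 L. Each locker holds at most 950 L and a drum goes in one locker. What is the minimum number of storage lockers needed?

Total = 850 + 325 + 275 + 275 + 275 + 225 + 200 + 175 = 2600 L.
Lower bound: ⌈2600/950⌉ = 3 storage lockers.
A packing using 3 storage lockers:
  locker 1: 850 = 850
  locker 2: 325 + 275 + 275 = 875
  locker 3: 275 + 225 + 200 + 175 = 875
This matches the lower bound, so 3 is optimal.

3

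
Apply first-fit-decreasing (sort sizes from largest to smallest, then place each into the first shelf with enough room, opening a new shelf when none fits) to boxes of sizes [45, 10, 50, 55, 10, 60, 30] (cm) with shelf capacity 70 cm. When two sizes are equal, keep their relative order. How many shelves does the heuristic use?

Sorted descending: 60, 55, 50, 45, 30, 10, 10.
  60 → shelf 1 (new)  [load 60/70]
  55 → shelf 2 (new)  [load 55/70]
  50 → shelf 3 (new)  [load 50/70]
  45 → shelf 4 (new)  [load 45/70]
  30 → shelf 5 (new)  [load 30/70]
  10 → shelf 1  [load 70/70]
  10 → shelf 2  [load 65/70]
5 shelves opened.

5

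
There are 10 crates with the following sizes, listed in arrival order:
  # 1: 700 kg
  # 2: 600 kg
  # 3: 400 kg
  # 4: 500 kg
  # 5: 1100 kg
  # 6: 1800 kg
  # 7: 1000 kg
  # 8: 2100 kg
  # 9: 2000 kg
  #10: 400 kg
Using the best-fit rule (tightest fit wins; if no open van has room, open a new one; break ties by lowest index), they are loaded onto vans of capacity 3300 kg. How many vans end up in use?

4

  700 → van 1 (new)  [load 700/3300]
  600 → van 1  [load 1300/3300]
  400 → van 1  [load 1700/3300]
  500 → van 1  [load 2200/3300]
  1100 → van 1  [load 3300/3300]
  1800 → van 2 (new)  [load 1800/3300]
  1000 → van 2  [load 2800/3300]
  2100 → van 3 (new)  [load 2100/3300]
  2000 → van 4 (new)  [load 2000/3300]
  400 → van 2  [load 3200/3300]
4 vans opened.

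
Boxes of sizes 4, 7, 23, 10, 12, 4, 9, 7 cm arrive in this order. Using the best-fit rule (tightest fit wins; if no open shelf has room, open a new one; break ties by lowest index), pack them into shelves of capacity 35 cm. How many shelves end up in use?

  4 → shelf 1 (new)  [load 4/35]
  7 → shelf 1  [load 11/35]
  23 → shelf 1  [load 34/35]
  10 → shelf 2 (new)  [load 10/35]
  12 → shelf 2  [load 22/35]
  4 → shelf 2  [load 26/35]
  9 → shelf 2  [load 35/35]
  7 → shelf 3 (new)  [load 7/35]
3 shelves opened.

3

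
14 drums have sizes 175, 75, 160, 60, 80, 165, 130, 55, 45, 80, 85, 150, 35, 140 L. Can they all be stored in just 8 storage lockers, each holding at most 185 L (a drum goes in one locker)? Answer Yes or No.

No

Total = 1435 L; ⌈1435/185⌉ = 8.
The bound of 8 does not rule out 8, but exhaustive search shows no assignment into 8 storage lockers of capacity 185 L exists — the minimum is 9.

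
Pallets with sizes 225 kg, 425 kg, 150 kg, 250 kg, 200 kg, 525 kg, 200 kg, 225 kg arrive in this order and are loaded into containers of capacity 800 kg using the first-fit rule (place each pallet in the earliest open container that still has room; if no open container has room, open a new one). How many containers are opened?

3

  225 → container 1 (new)  [load 225/800]
  425 → container 1  [load 650/800]
  150 → container 1  [load 800/800]
  250 → container 2 (new)  [load 250/800]
  200 → container 2  [load 450/800]
  525 → container 3 (new)  [load 525/800]
  200 → container 2  [load 650/800]
  225 → container 3  [load 750/800]
3 containers opened.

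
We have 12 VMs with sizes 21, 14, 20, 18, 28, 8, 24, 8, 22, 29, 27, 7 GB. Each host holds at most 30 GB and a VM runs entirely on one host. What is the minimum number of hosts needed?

9

Total = 29 + 28 + 27 + 24 + 22 + 21 + 20 + 18 + 14 + 8 + 8 + 7 = 226 GB.
Lower bound: ⌈226/30⌉ = 8 hosts.
A packing using 9 hosts:
  host 1: 29 = 29
  host 2: 28 = 28
  host 3: 27 = 27
  host 4: 24 = 24
  host 5: 22 + 8 = 30
  host 6: 21 + 8 = 29
  host 7: 20 + 7 = 27
  host 8: 18 = 18
  host 9: 14 = 14
No arrangement into 8 hosts stays within capacity, so 9 is optimal.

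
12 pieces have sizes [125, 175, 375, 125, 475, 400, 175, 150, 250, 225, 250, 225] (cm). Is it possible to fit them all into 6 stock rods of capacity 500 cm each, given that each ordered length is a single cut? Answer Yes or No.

Total = 2950 cm; ⌈2950/500⌉ = 6.
The bound of 6 does not rule out 6, but exhaustive search shows no assignment into 6 stock rods of capacity 500 cm exists — the minimum is 7.

No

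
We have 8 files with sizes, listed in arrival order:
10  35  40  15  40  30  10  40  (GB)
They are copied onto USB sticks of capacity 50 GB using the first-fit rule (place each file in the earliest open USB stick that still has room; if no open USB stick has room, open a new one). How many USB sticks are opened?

  10 → USB stick 1 (new)  [load 10/50]
  35 → USB stick 1  [load 45/50]
  40 → USB stick 2 (new)  [load 40/50]
  15 → USB stick 3 (new)  [load 15/50]
  40 → USB stick 4 (new)  [load 40/50]
  30 → USB stick 3  [load 45/50]
  10 → USB stick 2  [load 50/50]
  40 → USB stick 5 (new)  [load 40/50]
5 USB sticks opened.

5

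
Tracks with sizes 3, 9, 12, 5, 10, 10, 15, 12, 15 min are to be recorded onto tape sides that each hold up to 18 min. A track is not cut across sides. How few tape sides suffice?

Total = 15 + 15 + 12 + 12 + 10 + 10 + 9 + 5 + 3 = 91 min.
Lower bound: ⌈91/18⌉ = 6 tape sides.
A packing using 7 tape sides:
  side 1: 15 + 3 = 18
  side 2: 15 = 15
  side 3: 12 + 5 = 17
  side 4: 12 = 12
  side 5: 10 = 10
  side 6: 10 = 10
  side 7: 9 = 9
No arrangement into 6 tape sides stays within capacity, so 7 is optimal.

7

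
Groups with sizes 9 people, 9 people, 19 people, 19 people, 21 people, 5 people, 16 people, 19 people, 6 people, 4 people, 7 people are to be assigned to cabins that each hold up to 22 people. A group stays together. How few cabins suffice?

7

Total = 21 + 19 + 19 + 19 + 16 + 9 + 9 + 7 + 6 + 5 + 4 = 134 people.
Lower bound: ⌈134/22⌉ = 7 cabins.
A packing using 7 cabins:
  cabin 1: 21 = 21
  cabin 2: 19 = 19
  cabin 3: 19 = 19
  cabin 4: 19 = 19
  cabin 5: 16 + 6 = 22
  cabin 6: 9 + 9 + 4 = 22
  cabin 7: 7 + 5 = 12
This matches the lower bound, so 7 is optimal.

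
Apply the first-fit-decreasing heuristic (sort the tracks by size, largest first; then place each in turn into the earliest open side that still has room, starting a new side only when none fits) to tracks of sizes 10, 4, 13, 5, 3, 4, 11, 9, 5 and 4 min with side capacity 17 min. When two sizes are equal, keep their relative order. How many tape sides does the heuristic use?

5

Sorted descending: 13, 11, 10, 9, 5, 5, 4, 4, 4, 3.
  13 → side 1 (new)  [load 13/17]
  11 → side 2 (new)  [load 11/17]
  10 → side 3 (new)  [load 10/17]
  9 → side 4 (new)  [load 9/17]
  5 → side 2  [load 16/17]
  5 → side 3  [load 15/17]
  4 → side 1  [load 17/17]
  4 → side 4  [load 13/17]
  4 → side 4  [load 17/17]
  3 → side 5 (new)  [load 3/17]
5 tape sides opened.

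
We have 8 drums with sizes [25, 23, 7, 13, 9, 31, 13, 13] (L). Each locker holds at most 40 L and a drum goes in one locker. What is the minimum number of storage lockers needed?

Total = 31 + 25 + 23 + 13 + 13 + 13 + 9 + 7 = 134 L.
Lower bound: ⌈134/40⌉ = 4 storage lockers.
A packing using 4 storage lockers:
  locker 1: 31 + 9 = 40
  locker 2: 25 + 13 = 38
  locker 3: 23 + 13 = 36
  locker 4: 13 + 7 = 20
This matches the lower bound, so 4 is optimal.

4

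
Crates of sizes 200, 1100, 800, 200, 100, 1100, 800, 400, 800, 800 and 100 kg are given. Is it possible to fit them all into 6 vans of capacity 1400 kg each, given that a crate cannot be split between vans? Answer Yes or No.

Yes

A valid assignment using 6 vans:
  van 1: 1100 + 200 + 100 = 1400
  van 2: 1100 + 200 + 100 = 1400
  van 3: 800 + 400 = 1200
  van 4: 800 = 800
  van 5: 800 = 800
  van 6: 800 = 800
Every load is within 1400 kg, so 6 vans suffice.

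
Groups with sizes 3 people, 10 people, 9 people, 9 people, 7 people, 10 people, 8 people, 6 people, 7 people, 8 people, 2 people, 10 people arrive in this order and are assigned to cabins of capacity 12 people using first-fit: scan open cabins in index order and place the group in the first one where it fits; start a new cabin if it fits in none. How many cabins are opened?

  3 → cabin 1 (new)  [load 3/12]
  10 → cabin 2 (new)  [load 10/12]
  9 → cabin 1  [load 12/12]
  9 → cabin 3 (new)  [load 9/12]
  7 → cabin 4 (new)  [load 7/12]
  10 → cabin 5 (new)  [load 10/12]
  8 → cabin 6 (new)  [load 8/12]
  6 → cabin 7 (new)  [load 6/12]
  7 → cabin 8 (new)  [load 7/12]
  8 → cabin 9 (new)  [load 8/12]
  2 → cabin 2  [load 12/12]
  10 → cabin 10 (new)  [load 10/12]
10 cabins opened.

10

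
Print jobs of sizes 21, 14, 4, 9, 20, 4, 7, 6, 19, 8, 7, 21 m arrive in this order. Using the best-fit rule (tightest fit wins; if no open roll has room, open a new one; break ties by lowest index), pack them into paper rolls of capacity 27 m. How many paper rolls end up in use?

6

  21 → roll 1 (new)  [load 21/27]
  14 → roll 2 (new)  [load 14/27]
  4 → roll 1  [load 25/27]
  9 → roll 2  [load 23/27]
  20 → roll 3 (new)  [load 20/27]
  4 → roll 2  [load 27/27]
  7 → roll 3  [load 27/27]
  6 → roll 4 (new)  [load 6/27]
  19 → roll 4  [load 25/27]
  8 → roll 5 (new)  [load 8/27]
  7 → roll 5  [load 15/27]
  21 → roll 6 (new)  [load 21/27]
6 paper rolls opened.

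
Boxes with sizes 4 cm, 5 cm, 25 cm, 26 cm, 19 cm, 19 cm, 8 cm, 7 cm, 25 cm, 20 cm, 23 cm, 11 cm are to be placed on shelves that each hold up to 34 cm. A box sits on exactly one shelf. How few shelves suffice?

Total = 26 + 25 + 25 + 23 + 20 + 19 + 19 + 11 + 8 + 7 + 5 + 4 = 192 cm.
Lower bound: ⌈192/34⌉ = 6 shelves.
Also, 7 boxes each exceed 17 cm, and no two of those can share a shelf, so at least 7 shelves are needed.
A packing using 7 shelves:
  shelf 1: 26 + 8 = 34
  shelf 2: 25 + 7 = 32
  shelf 3: 25 + 5 + 4 = 34
  shelf 4: 23 + 11 = 34
  shelf 5: 20 = 20
  shelf 6: 19 = 19
  shelf 7: 19 = 19
This matches the lower bound, so 7 is optimal.

7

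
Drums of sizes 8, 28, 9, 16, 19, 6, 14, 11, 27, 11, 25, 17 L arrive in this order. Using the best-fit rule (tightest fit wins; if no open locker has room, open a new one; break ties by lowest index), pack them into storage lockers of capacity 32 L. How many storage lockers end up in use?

7

  8 → locker 1 (new)  [load 8/32]
  28 → locker 2 (new)  [load 28/32]
  9 → locker 1  [load 17/32]
  16 → locker 3 (new)  [load 16/32]
  19 → locker 4 (new)  [load 19/32]
  6 → locker 4  [load 25/32]
  14 → locker 1  [load 31/32]
  11 → locker 3  [load 27/32]
  27 → locker 5 (new)  [load 27/32]
  11 → locker 6 (new)  [load 11/32]
  25 → locker 7 (new)  [load 25/32]
  17 → locker 6  [load 28/32]
7 storage lockers opened.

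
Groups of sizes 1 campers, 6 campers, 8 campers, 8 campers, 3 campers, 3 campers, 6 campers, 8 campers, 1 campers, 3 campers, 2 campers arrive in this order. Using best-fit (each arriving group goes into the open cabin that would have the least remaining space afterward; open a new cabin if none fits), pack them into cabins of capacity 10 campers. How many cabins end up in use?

6

  1 → cabin 1 (new)  [load 1/10]
  6 → cabin 1  [load 7/10]
  8 → cabin 2 (new)  [load 8/10]
  8 → cabin 3 (new)  [load 8/10]
  3 → cabin 1  [load 10/10]
  3 → cabin 4 (new)  [load 3/10]
  6 → cabin 4  [load 9/10]
  8 → cabin 5 (new)  [load 8/10]
  1 → cabin 4  [load 10/10]
  3 → cabin 6 (new)  [load 3/10]
  2 → cabin 2  [load 10/10]
6 cabins opened.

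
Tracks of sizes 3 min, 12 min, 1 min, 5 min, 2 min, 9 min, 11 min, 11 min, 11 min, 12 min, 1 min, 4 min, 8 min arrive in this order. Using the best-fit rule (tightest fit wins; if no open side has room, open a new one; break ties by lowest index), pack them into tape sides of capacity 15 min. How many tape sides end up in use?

  3 → side 1 (new)  [load 3/15]
  12 → side 1  [load 15/15]
  1 → side 2 (new)  [load 1/15]
  5 → side 2  [load 6/15]
  2 → side 2  [load 8/15]
  9 → side 3 (new)  [load 9/15]
  11 → side 4 (new)  [load 11/15]
  11 → side 5 (new)  [load 11/15]
  11 → side 6 (new)  [load 11/15]
  12 → side 7 (new)  [load 12/15]
  1 → side 7  [load 13/15]
  4 → side 4  [load 15/15]
  8 → side 8 (new)  [load 8/15]
8 tape sides opened.

8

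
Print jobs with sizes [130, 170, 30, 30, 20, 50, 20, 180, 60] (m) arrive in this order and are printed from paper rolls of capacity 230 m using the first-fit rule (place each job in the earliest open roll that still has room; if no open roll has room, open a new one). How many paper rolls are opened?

  130 → roll 1 (new)  [load 130/230]
  170 → roll 2 (new)  [load 170/230]
  30 → roll 1  [load 160/230]
  30 → roll 1  [load 190/230]
  20 → roll 1  [load 210/230]
  50 → roll 2  [load 220/230]
  20 → roll 1  [load 230/230]
  180 → roll 3 (new)  [load 180/230]
  60 → roll 4 (new)  [load 60/230]
4 paper rolls opened.

4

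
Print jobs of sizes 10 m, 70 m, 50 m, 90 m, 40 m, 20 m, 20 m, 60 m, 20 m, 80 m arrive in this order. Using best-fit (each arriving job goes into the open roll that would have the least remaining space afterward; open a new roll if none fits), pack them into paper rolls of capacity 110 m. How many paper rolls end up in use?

5

  10 → roll 1 (new)  [load 10/110]
  70 → roll 1  [load 80/110]
  50 → roll 2 (new)  [load 50/110]
  90 → roll 3 (new)  [load 90/110]
  40 → roll 2  [load 90/110]
  20 → roll 2  [load 110/110]
  20 → roll 3  [load 110/110]
  60 → roll 4 (new)  [load 60/110]
  20 → roll 1  [load 100/110]
  80 → roll 5 (new)  [load 80/110]
5 paper rolls opened.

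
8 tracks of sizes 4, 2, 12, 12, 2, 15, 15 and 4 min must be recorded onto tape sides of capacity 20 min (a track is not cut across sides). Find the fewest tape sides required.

Total = 15 + 15 + 12 + 12 + 4 + 4 + 2 + 2 = 66 min.
Lower bound: ⌈66/20⌉ = 4 tape sides.
A packing using 4 tape sides:
  side 1: 15 + 4 = 19
  side 2: 15 + 4 = 19
  side 3: 12 + 2 + 2 = 16
  side 4: 12 = 12
This matches the lower bound, so 4 is optimal.

4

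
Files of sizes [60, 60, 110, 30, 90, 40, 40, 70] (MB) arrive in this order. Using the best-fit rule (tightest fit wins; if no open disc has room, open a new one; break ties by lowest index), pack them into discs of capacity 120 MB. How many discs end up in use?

5

  60 → disc 1 (new)  [load 60/120]
  60 → disc 1  [load 120/120]
  110 → disc 2 (new)  [load 110/120]
  30 → disc 3 (new)  [load 30/120]
  90 → disc 3  [load 120/120]
  40 → disc 4 (new)  [load 40/120]
  40 → disc 4  [load 80/120]
  70 → disc 5 (new)  [load 70/120]
5 discs opened.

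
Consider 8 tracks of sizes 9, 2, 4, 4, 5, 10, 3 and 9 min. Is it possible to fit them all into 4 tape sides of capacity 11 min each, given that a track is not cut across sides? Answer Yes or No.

No

Total = 46 min; ⌈46/11⌉ = 5.
At least 5 tape sides are required, but only 4 are allowed.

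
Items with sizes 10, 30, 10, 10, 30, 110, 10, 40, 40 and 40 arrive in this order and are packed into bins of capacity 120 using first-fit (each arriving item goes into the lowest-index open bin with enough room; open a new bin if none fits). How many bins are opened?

3

  10 → bin 1 (new)  [load 10/120]
  30 → bin 1  [load 40/120]
  10 → bin 1  [load 50/120]
  10 → bin 1  [load 60/120]
  30 → bin 1  [load 90/120]
  110 → bin 2 (new)  [load 110/120]
  10 → bin 1  [load 100/120]
  40 → bin 3 (new)  [load 40/120]
  40 → bin 3  [load 80/120]
  40 → bin 3  [load 120/120]
3 bins opened.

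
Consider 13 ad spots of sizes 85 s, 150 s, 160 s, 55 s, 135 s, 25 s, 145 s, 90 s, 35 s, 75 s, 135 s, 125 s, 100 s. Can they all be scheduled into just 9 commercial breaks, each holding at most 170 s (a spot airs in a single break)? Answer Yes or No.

A valid assignment using 9 commercial breaks:
  break 1: 160 = 160
  break 2: 150 = 150
  break 3: 145 + 25 = 170
  break 4: 135 + 35 = 170
  break 5: 135 = 135
  break 6: 125 = 125
  break 7: 100 + 55 = 155
  break 8: 90 + 75 = 165
  break 9: 85 = 85
Every load is within 170 s, so 9 commercial breaks suffice.

Yes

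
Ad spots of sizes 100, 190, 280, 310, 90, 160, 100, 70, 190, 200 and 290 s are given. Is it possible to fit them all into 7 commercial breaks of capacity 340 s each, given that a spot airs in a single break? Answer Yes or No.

A valid assignment using 7 commercial breaks:
  break 1: 310 = 310
  break 2: 290 = 290
  break 3: 280 = 280
  break 4: 200 + 100 = 300
  break 5: 190 + 100 = 290
  break 6: 190 + 90 = 280
  break 7: 160 + 70 = 230
Every load is within 340 s, so 7 commercial breaks suffice.

Yes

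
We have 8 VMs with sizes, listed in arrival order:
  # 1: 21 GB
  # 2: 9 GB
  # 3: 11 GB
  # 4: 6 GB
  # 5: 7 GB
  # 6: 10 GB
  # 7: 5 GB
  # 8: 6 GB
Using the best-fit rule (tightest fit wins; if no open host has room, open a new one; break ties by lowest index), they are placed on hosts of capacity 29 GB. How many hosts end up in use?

3

  21 → host 1 (new)  [load 21/29]
  9 → host 2 (new)  [load 9/29]
  11 → host 2  [load 20/29]
  6 → host 1  [load 27/29]
  7 → host 2  [load 27/29]
  10 → host 3 (new)  [load 10/29]
  5 → host 3  [load 15/29]
  6 → host 3  [load 21/29]
3 hosts opened.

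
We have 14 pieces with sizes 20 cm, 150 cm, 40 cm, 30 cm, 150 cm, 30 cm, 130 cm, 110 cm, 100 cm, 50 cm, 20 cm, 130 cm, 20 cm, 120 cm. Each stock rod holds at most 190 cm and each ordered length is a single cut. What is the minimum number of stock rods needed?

7

Total = 150 + 150 + 130 + 130 + 120 + 110 + 100 + 50 + 40 + 30 + 30 + 20 + 20 + 20 = 1100 cm.
Lower bound: ⌈1100/190⌉ = 6 stock rods.
Also, 7 pieces each exceed 95 cm, and no two of those can share a stock rod, so at least 7 stock rods are needed.
A packing using 7 stock rods:
  stock rod 1: 150 + 40 = 190
  stock rod 2: 150 + 30 = 180
  stock rod 3: 130 + 50 = 180
  stock rod 4: 130 + 30 + 20 = 180
  stock rod 5: 120 + 20 + 20 = 160
  stock rod 6: 110 = 110
  stock rod 7: 100 = 100
This matches the lower bound, so 7 is optimal.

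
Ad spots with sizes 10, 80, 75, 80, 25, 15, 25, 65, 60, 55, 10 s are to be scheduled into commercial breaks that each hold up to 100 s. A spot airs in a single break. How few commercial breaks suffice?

Total = 80 + 80 + 75 + 65 + 60 + 55 + 25 + 25 + 15 + 10 + 10 = 500 s.
Lower bound: ⌈500/100⌉ = 5 commercial breaks.
Also, 6 ad spots each exceed 50 s, and no two of those can share a break, so at least 6 commercial breaks are needed.
A packing using 6 commercial breaks:
  break 1: 80 + 15 = 95
  break 2: 80 + 10 + 10 = 100
  break 3: 75 + 25 = 100
  break 4: 65 + 25 = 90
  break 5: 60 = 60
  break 6: 55 = 55
This matches the lower bound, so 6 is optimal.

6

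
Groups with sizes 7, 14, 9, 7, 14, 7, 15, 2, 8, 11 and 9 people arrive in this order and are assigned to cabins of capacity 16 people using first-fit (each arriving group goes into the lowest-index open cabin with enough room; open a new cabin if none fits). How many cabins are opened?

  7 → cabin 1 (new)  [load 7/16]
  14 → cabin 2 (new)  [load 14/16]
  9 → cabin 1  [load 16/16]
  7 → cabin 3 (new)  [load 7/16]
  14 → cabin 4 (new)  [load 14/16]
  7 → cabin 3  [load 14/16]
  15 → cabin 5 (new)  [load 15/16]
  2 → cabin 2  [load 16/16]
  8 → cabin 6 (new)  [load 8/16]
  11 → cabin 7 (new)  [load 11/16]
  9 → cabin 8 (new)  [load 9/16]
8 cabins opened.

8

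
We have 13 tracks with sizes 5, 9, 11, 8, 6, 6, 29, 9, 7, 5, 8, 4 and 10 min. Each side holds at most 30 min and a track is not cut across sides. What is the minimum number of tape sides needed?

4

Total = 29 + 11 + 10 + 9 + 9 + 8 + 8 + 7 + 6 + 6 + 5 + 5 + 4 = 117 min.
Lower bound: ⌈117/30⌉ = 4 tape sides.
A packing using 4 tape sides:
  side 1: 29 = 29
  side 2: 11 + 10 + 9 = 30
  side 3: 9 + 8 + 8 + 5 = 30
  side 4: 7 + 6 + 6 + 5 + 4 = 28
This matches the lower bound, so 4 is optimal.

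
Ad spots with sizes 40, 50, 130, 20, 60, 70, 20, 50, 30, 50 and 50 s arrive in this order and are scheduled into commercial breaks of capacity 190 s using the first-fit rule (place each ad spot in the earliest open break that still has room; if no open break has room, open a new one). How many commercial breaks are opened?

4

  40 → break 1 (new)  [load 40/190]
  50 → break 1  [load 90/190]
  130 → break 2 (new)  [load 130/190]
  20 → break 1  [load 110/190]
  60 → break 1  [load 170/190]
  70 → break 3 (new)  [load 70/190]
  20 → break 1  [load 190/190]
  50 → break 2  [load 180/190]
  30 → break 3  [load 100/190]
  50 → break 3  [load 150/190]
  50 → break 4 (new)  [load 50/190]
4 commercial breaks opened.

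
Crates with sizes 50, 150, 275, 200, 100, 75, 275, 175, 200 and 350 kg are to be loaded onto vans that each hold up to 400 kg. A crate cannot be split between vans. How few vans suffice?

Total = 350 + 275 + 275 + 200 + 200 + 175 + 150 + 100 + 75 + 50 = 1850 kg.
Lower bound: ⌈1850/400⌉ = 5 vans.
A packing using 5 vans:
  van 1: 350 + 50 = 400
  van 2: 275 + 100 = 375
  van 3: 275 + 75 = 350
  van 4: 200 + 200 = 400
  van 5: 175 + 150 = 325
This matches the lower bound, so 5 is optimal.

5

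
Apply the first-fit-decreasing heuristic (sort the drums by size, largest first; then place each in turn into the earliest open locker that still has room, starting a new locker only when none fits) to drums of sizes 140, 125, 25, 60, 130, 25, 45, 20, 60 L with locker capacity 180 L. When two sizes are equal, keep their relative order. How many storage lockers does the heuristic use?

Sorted descending: 140, 130, 125, 60, 60, 45, 25, 25, 20.
  140 → locker 1 (new)  [load 140/180]
  130 → locker 2 (new)  [load 130/180]
  125 → locker 3 (new)  [load 125/180]
  60 → locker 4 (new)  [load 60/180]
  60 → locker 4  [load 120/180]
  45 → locker 2  [load 175/180]
  25 → locker 1  [load 165/180]
  25 → locker 3  [load 150/180]
  20 → locker 3  [load 170/180]
4 storage lockers opened.

4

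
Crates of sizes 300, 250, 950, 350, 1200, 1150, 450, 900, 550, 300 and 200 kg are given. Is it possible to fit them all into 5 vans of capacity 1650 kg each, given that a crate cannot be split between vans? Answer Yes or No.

A valid assignment using 5 vans:
  van 1: 1200 + 450 = 1650
  van 2: 1150 + 350 = 1500
  van 3: 950 + 550 = 1500
  van 4: 900 + 300 + 300 = 1500
  van 5: 250 + 200 = 450
Every load is within 1650 kg, so 5 vans suffice.

Yes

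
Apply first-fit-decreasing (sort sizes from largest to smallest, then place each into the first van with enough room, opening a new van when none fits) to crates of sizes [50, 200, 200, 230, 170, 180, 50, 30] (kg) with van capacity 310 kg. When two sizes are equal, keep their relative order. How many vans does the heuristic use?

Sorted descending: 230, 200, 200, 180, 170, 50, 50, 30.
  230 → van 1 (new)  [load 230/310]
  200 → van 2 (new)  [load 200/310]
  200 → van 3 (new)  [load 200/310]
  180 → van 4 (new)  [load 180/310]
  170 → van 5 (new)  [load 170/310]
  50 → van 1  [load 280/310]
  50 → van 2  [load 250/310]
  30 → van 1  [load 310/310]
5 vans opened.

5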